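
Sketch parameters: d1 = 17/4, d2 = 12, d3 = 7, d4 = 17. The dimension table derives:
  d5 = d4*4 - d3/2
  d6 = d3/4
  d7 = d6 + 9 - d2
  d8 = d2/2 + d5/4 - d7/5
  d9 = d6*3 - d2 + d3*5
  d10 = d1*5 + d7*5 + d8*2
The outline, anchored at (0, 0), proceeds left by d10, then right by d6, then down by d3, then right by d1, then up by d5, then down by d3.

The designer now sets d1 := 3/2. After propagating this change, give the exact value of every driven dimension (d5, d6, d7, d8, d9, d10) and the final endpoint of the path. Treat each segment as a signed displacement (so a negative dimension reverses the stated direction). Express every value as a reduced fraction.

d5 = 129/2
d6 = 7/4
d7 = -5/4
d8 = 179/8
d9 = 113/4
d10 = 46
endpoint = (-171/4, 101/2)

Apply edit: d1 := 3/2
  d5 = d4*4 - d3/2 = 129/2
  d6 = d3/4 = 7/4
  d7 = d6 + 9 - d2 = -5/4
  d8 = d2/2 + d5/4 - d7/5 = 179/8
  d9 = d6*3 - d2 + d3*5 = 113/4
  d10 = d1*5 + d7*5 + d8*2 = 46
Walk from origin (0, 0):
  seg 1: left by d10 = 46 → (-46, 0)
  seg 2: right by d6 = 7/4 → (-177/4, 0)
  seg 3: down by d3 = 7 → (-177/4, -7)
  seg 4: right by d1 = 3/2 → (-171/4, -7)
  seg 5: up by d5 = 129/2 → (-171/4, 115/2)
  seg 6: down by d3 = 7 → (-171/4, 101/2)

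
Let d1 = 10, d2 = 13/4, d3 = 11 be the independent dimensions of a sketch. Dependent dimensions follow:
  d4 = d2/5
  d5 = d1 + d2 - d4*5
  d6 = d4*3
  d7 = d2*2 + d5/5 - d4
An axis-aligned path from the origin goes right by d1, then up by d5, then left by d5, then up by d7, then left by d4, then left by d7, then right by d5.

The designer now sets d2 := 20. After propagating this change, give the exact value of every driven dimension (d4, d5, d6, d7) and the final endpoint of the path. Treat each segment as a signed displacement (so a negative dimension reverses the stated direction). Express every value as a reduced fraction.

d4 = 4
d5 = 10
d6 = 12
d7 = 38
endpoint = (-32, 48)

Apply edit: d2 := 20
  d4 = d2/5 = 4
  d5 = d1 + d2 - d4*5 = 10
  d6 = d4*3 = 12
  d7 = d2*2 + d5/5 - d4 = 38
Walk from origin (0, 0):
  seg 1: right by d1 = 10 → (10, 0)
  seg 2: up by d5 = 10 → (10, 10)
  seg 3: left by d5 = 10 → (0, 10)
  seg 4: up by d7 = 38 → (0, 48)
  seg 5: left by d4 = 4 → (-4, 48)
  seg 6: left by d7 = 38 → (-42, 48)
  seg 7: right by d5 = 10 → (-32, 48)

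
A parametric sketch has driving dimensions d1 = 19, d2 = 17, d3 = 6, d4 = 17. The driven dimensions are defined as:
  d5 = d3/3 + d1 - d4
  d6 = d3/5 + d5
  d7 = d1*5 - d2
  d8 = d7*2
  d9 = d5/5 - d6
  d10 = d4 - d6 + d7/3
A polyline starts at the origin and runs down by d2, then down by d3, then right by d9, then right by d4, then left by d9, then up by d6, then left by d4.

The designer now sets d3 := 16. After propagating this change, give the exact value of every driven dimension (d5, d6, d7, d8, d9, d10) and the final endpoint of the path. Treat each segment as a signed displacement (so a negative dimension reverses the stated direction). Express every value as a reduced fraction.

d5 = 22/3
d6 = 158/15
d7 = 78
d8 = 156
d9 = -136/15
d10 = 487/15
endpoint = (0, -337/15)

Apply edit: d3 := 16
  d5 = d3/3 + d1 - d4 = 22/3
  d6 = d3/5 + d5 = 158/15
  d7 = d1*5 - d2 = 78
  d8 = d7*2 = 156
  d9 = d5/5 - d6 = -136/15
  d10 = d4 - d6 + d7/3 = 487/15
Walk from origin (0, 0):
  seg 1: down by d2 = 17 → (0, -17)
  seg 2: down by d3 = 16 → (0, -33)
  seg 3: right by d9 = -136/15 → (-136/15, -33)
  seg 4: right by d4 = 17 → (119/15, -33)
  seg 5: left by d9 = -136/15 → (17, -33)
  seg 6: up by d6 = 158/15 → (17, -337/15)
  seg 7: left by d4 = 17 → (0, -337/15)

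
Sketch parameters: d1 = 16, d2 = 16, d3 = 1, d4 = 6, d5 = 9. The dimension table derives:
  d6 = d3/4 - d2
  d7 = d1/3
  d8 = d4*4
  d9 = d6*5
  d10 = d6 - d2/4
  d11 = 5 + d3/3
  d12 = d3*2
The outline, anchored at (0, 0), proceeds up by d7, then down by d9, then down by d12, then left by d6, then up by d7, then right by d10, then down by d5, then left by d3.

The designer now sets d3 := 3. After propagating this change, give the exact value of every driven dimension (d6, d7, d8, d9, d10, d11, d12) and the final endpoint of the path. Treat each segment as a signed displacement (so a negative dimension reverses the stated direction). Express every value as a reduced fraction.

Apply edit: d3 := 3
  d6 = d3/4 - d2 = -61/4
  d7 = d1/3 = 16/3
  d8 = d4*4 = 24
  d9 = d6*5 = -305/4
  d10 = d6 - d2/4 = -77/4
  d11 = 5 + d3/3 = 6
  d12 = d3*2 = 6
Walk from origin (0, 0):
  seg 1: up by d7 = 16/3 → (0, 16/3)
  seg 2: down by d9 = -305/4 → (0, 979/12)
  seg 3: down by d12 = 6 → (0, 907/12)
  seg 4: left by d6 = -61/4 → (61/4, 907/12)
  seg 5: up by d7 = 16/3 → (61/4, 971/12)
  seg 6: right by d10 = -77/4 → (-4, 971/12)
  seg 7: down by d5 = 9 → (-4, 863/12)
  seg 8: left by d3 = 3 → (-7, 863/12)

d6 = -61/4
d7 = 16/3
d8 = 24
d9 = -305/4
d10 = -77/4
d11 = 6
d12 = 6
endpoint = (-7, 863/12)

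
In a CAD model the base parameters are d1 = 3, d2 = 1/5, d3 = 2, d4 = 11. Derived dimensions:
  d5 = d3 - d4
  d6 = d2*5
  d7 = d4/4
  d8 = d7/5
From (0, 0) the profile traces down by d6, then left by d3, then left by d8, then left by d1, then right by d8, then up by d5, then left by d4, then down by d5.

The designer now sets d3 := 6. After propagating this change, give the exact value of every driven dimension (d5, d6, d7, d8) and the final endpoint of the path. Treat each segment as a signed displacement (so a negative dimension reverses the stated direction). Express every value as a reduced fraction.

d5 = -5
d6 = 1
d7 = 11/4
d8 = 11/20
endpoint = (-20, -1)

Apply edit: d3 := 6
  d5 = d3 - d4 = -5
  d6 = d2*5 = 1
  d7 = d4/4 = 11/4
  d8 = d7/5 = 11/20
Walk from origin (0, 0):
  seg 1: down by d6 = 1 → (0, -1)
  seg 2: left by d3 = 6 → (-6, -1)
  seg 3: left by d8 = 11/20 → (-131/20, -1)
  seg 4: left by d1 = 3 → (-191/20, -1)
  seg 5: right by d8 = 11/20 → (-9, -1)
  seg 6: up by d5 = -5 → (-9, -6)
  seg 7: left by d4 = 11 → (-20, -6)
  seg 8: down by d5 = -5 → (-20, -1)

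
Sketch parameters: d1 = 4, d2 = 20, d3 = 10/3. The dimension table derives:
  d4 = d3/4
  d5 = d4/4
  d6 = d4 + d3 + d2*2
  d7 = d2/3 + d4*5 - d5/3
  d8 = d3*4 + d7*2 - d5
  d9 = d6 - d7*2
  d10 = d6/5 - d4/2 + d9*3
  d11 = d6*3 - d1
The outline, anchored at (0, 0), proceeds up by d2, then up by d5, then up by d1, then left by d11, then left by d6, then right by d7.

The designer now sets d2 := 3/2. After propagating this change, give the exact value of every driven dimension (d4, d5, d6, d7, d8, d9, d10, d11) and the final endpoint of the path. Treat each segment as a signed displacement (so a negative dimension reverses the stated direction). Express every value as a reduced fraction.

d4 = 5/6
d5 = 5/24
d6 = 43/6
d7 = 331/72
d8 = 1607/72
d9 = -73/36
d10 = -76/15
d11 = 35/2
endpoint = (-1445/72, 137/24)

Apply edit: d2 := 3/2
  d4 = d3/4 = 5/6
  d5 = d4/4 = 5/24
  d6 = d4 + d3 + d2*2 = 43/6
  d7 = d2/3 + d4*5 - d5/3 = 331/72
  d8 = d3*4 + d7*2 - d5 = 1607/72
  d9 = d6 - d7*2 = -73/36
  d10 = d6/5 - d4/2 + d9*3 = -76/15
  d11 = d6*3 - d1 = 35/2
Walk from origin (0, 0):
  seg 1: up by d2 = 3/2 → (0, 3/2)
  seg 2: up by d5 = 5/24 → (0, 41/24)
  seg 3: up by d1 = 4 → (0, 137/24)
  seg 4: left by d11 = 35/2 → (-35/2, 137/24)
  seg 5: left by d6 = 43/6 → (-74/3, 137/24)
  seg 6: right by d7 = 331/72 → (-1445/72, 137/24)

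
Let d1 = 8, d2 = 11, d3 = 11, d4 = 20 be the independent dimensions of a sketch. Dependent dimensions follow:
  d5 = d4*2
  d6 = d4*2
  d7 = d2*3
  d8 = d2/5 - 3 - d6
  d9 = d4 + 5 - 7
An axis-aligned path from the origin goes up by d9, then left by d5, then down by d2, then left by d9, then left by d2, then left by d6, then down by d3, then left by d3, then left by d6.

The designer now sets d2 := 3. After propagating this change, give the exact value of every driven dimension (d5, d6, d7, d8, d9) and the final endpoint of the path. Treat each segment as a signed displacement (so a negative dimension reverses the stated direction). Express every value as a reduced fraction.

Apply edit: d2 := 3
  d5 = d4*2 = 40
  d6 = d4*2 = 40
  d7 = d2*3 = 9
  d8 = d2/5 - 3 - d6 = -212/5
  d9 = d4 + 5 - 7 = 18
Walk from origin (0, 0):
  seg 1: up by d9 = 18 → (0, 18)
  seg 2: left by d5 = 40 → (-40, 18)
  seg 3: down by d2 = 3 → (-40, 15)
  seg 4: left by d9 = 18 → (-58, 15)
  seg 5: left by d2 = 3 → (-61, 15)
  seg 6: left by d6 = 40 → (-101, 15)
  seg 7: down by d3 = 11 → (-101, 4)
  seg 8: left by d3 = 11 → (-112, 4)
  seg 9: left by d6 = 40 → (-152, 4)

d5 = 40
d6 = 40
d7 = 9
d8 = -212/5
d9 = 18
endpoint = (-152, 4)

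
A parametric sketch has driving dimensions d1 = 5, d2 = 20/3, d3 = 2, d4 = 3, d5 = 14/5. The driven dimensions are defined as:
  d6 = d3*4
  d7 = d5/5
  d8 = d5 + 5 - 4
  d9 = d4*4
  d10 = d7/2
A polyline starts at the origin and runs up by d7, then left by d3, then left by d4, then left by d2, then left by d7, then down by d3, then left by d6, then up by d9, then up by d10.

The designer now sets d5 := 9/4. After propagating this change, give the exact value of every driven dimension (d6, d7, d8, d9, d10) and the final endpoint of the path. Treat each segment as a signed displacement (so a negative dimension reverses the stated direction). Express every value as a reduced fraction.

Apply edit: d5 := 9/4
  d6 = d3*4 = 8
  d7 = d5/5 = 9/20
  d8 = d5 + 5 - 4 = 13/4
  d9 = d4*4 = 12
  d10 = d7/2 = 9/40
Walk from origin (0, 0):
  seg 1: up by d7 = 9/20 → (0, 9/20)
  seg 2: left by d3 = 2 → (-2, 9/20)
  seg 3: left by d4 = 3 → (-5, 9/20)
  seg 4: left by d2 = 20/3 → (-35/3, 9/20)
  seg 5: left by d7 = 9/20 → (-727/60, 9/20)
  seg 6: down by d3 = 2 → (-727/60, -31/20)
  seg 7: left by d6 = 8 → (-1207/60, -31/20)
  seg 8: up by d9 = 12 → (-1207/60, 209/20)
  seg 9: up by d10 = 9/40 → (-1207/60, 427/40)

d6 = 8
d7 = 9/20
d8 = 13/4
d9 = 12
d10 = 9/40
endpoint = (-1207/60, 427/40)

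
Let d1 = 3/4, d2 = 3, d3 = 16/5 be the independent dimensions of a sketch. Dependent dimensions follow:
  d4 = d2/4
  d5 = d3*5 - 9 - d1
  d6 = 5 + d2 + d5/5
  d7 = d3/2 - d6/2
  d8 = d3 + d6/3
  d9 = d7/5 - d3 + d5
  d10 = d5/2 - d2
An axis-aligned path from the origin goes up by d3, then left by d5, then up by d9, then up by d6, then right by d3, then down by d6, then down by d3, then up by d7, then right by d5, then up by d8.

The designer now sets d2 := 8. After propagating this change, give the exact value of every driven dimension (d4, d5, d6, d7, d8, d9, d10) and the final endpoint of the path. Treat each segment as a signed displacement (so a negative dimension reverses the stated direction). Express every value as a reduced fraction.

d4 = 2
d5 = 25/4
d6 = 57/4
d7 = -221/40
d8 = 159/20
d9 = 389/200
d10 = -39/8
endpoint = (16/5, 437/100)

Apply edit: d2 := 8
  d4 = d2/4 = 2
  d5 = d3*5 - 9 - d1 = 25/4
  d6 = 5 + d2 + d5/5 = 57/4
  d7 = d3/2 - d6/2 = -221/40
  d8 = d3 + d6/3 = 159/20
  d9 = d7/5 - d3 + d5 = 389/200
  d10 = d5/2 - d2 = -39/8
Walk from origin (0, 0):
  seg 1: up by d3 = 16/5 → (0, 16/5)
  seg 2: left by d5 = 25/4 → (-25/4, 16/5)
  seg 3: up by d9 = 389/200 → (-25/4, 1029/200)
  seg 4: up by d6 = 57/4 → (-25/4, 3879/200)
  seg 5: right by d3 = 16/5 → (-61/20, 3879/200)
  seg 6: down by d6 = 57/4 → (-61/20, 1029/200)
  seg 7: down by d3 = 16/5 → (-61/20, 389/200)
  seg 8: up by d7 = -221/40 → (-61/20, -179/50)
  seg 9: right by d5 = 25/4 → (16/5, -179/50)
  seg 10: up by d8 = 159/20 → (16/5, 437/100)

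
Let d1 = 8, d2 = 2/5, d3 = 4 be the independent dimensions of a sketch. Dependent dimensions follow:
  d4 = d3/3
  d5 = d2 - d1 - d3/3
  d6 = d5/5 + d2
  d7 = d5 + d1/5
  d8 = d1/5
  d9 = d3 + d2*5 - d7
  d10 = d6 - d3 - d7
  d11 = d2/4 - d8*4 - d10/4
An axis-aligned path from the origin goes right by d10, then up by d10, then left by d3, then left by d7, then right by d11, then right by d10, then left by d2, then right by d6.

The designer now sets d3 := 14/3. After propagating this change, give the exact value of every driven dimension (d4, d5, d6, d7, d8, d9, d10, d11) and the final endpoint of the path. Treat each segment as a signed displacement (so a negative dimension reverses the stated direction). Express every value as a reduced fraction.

d4 = 14/9
d5 = -412/45
d6 = -322/225
d7 = -68/9
d8 = 8/5
d9 = 128/9
d10 = 328/225
d11 = -2999/450
endpoint = (-1211/450, 328/225)

Apply edit: d3 := 14/3
  d4 = d3/3 = 14/9
  d5 = d2 - d1 - d3/3 = -412/45
  d6 = d5/5 + d2 = -322/225
  d7 = d5 + d1/5 = -68/9
  d8 = d1/5 = 8/5
  d9 = d3 + d2*5 - d7 = 128/9
  d10 = d6 - d3 - d7 = 328/225
  d11 = d2/4 - d8*4 - d10/4 = -2999/450
Walk from origin (0, 0):
  seg 1: right by d10 = 328/225 → (328/225, 0)
  seg 2: up by d10 = 328/225 → (328/225, 328/225)
  seg 3: left by d3 = 14/3 → (-722/225, 328/225)
  seg 4: left by d7 = -68/9 → (326/75, 328/225)
  seg 5: right by d11 = -2999/450 → (-1043/450, 328/225)
  seg 6: right by d10 = 328/225 → (-43/50, 328/225)
  seg 7: left by d2 = 2/5 → (-63/50, 328/225)
  seg 8: right by d6 = -322/225 → (-1211/450, 328/225)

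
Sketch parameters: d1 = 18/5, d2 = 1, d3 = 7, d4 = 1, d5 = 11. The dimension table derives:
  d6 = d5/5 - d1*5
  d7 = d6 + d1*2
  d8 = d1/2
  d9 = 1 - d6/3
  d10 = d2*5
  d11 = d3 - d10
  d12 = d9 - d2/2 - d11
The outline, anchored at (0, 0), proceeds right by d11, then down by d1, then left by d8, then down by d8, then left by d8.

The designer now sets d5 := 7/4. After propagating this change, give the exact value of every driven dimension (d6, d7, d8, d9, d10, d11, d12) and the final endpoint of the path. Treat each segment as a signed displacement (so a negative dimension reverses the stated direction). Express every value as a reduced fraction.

d6 = -353/20
d7 = -209/20
d8 = 9/5
d9 = 413/60
d10 = 5
d11 = 2
d12 = 263/60
endpoint = (-8/5, -27/5)

Apply edit: d5 := 7/4
  d6 = d5/5 - d1*5 = -353/20
  d7 = d6 + d1*2 = -209/20
  d8 = d1/2 = 9/5
  d9 = 1 - d6/3 = 413/60
  d10 = d2*5 = 5
  d11 = d3 - d10 = 2
  d12 = d9 - d2/2 - d11 = 263/60
Walk from origin (0, 0):
  seg 1: right by d11 = 2 → (2, 0)
  seg 2: down by d1 = 18/5 → (2, -18/5)
  seg 3: left by d8 = 9/5 → (1/5, -18/5)
  seg 4: down by d8 = 9/5 → (1/5, -27/5)
  seg 5: left by d8 = 9/5 → (-8/5, -27/5)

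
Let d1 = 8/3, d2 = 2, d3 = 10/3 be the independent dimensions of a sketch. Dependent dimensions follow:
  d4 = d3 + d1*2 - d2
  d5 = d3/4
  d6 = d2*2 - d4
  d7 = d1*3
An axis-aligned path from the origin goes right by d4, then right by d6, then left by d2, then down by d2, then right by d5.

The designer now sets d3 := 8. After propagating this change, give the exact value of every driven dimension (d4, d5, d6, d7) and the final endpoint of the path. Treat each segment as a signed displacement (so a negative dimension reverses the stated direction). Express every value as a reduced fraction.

Apply edit: d3 := 8
  d4 = d3 + d1*2 - d2 = 34/3
  d5 = d3/4 = 2
  d6 = d2*2 - d4 = -22/3
  d7 = d1*3 = 8
Walk from origin (0, 0):
  seg 1: right by d4 = 34/3 → (34/3, 0)
  seg 2: right by d6 = -22/3 → (4, 0)
  seg 3: left by d2 = 2 → (2, 0)
  seg 4: down by d2 = 2 → (2, -2)
  seg 5: right by d5 = 2 → (4, -2)

d4 = 34/3
d5 = 2
d6 = -22/3
d7 = 8
endpoint = (4, -2)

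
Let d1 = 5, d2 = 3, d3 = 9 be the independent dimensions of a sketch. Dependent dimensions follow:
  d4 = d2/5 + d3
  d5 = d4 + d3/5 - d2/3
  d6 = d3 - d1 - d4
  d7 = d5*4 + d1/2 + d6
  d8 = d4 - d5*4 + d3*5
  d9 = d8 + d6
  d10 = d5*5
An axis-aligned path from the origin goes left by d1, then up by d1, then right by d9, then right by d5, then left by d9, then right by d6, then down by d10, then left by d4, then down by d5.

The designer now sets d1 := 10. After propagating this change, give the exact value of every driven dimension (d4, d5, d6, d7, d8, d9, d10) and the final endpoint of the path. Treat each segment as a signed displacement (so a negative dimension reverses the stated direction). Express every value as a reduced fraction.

Apply edit: d1 := 10
  d4 = d2/5 + d3 = 48/5
  d5 = d4 + d3/5 - d2/3 = 52/5
  d6 = d3 - d1 - d4 = -53/5
  d7 = d5*4 + d1/2 + d6 = 36
  d8 = d4 - d5*4 + d3*5 = 13
  d9 = d8 + d6 = 12/5
  d10 = d5*5 = 52
Walk from origin (0, 0):
  seg 1: left by d1 = 10 → (-10, 0)
  seg 2: up by d1 = 10 → (-10, 10)
  seg 3: right by d9 = 12/5 → (-38/5, 10)
  seg 4: right by d5 = 52/5 → (14/5, 10)
  seg 5: left by d9 = 12/5 → (2/5, 10)
  seg 6: right by d6 = -53/5 → (-51/5, 10)
  seg 7: down by d10 = 52 → (-51/5, -42)
  seg 8: left by d4 = 48/5 → (-99/5, -42)
  seg 9: down by d5 = 52/5 → (-99/5, -262/5)

d4 = 48/5
d5 = 52/5
d6 = -53/5
d7 = 36
d8 = 13
d9 = 12/5
d10 = 52
endpoint = (-99/5, -262/5)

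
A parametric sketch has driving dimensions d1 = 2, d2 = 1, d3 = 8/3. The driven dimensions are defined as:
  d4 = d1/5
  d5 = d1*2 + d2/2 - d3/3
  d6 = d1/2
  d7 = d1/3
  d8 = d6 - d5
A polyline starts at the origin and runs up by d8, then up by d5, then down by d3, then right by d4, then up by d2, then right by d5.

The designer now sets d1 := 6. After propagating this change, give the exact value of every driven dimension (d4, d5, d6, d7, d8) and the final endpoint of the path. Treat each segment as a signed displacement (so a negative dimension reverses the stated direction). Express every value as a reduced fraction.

d4 = 6/5
d5 = 209/18
d6 = 3
d7 = 2
d8 = -155/18
endpoint = (1153/90, 4/3)

Apply edit: d1 := 6
  d4 = d1/5 = 6/5
  d5 = d1*2 + d2/2 - d3/3 = 209/18
  d6 = d1/2 = 3
  d7 = d1/3 = 2
  d8 = d6 - d5 = -155/18
Walk from origin (0, 0):
  seg 1: up by d8 = -155/18 → (0, -155/18)
  seg 2: up by d5 = 209/18 → (0, 3)
  seg 3: down by d3 = 8/3 → (0, 1/3)
  seg 4: right by d4 = 6/5 → (6/5, 1/3)
  seg 5: up by d2 = 1 → (6/5, 4/3)
  seg 6: right by d5 = 209/18 → (1153/90, 4/3)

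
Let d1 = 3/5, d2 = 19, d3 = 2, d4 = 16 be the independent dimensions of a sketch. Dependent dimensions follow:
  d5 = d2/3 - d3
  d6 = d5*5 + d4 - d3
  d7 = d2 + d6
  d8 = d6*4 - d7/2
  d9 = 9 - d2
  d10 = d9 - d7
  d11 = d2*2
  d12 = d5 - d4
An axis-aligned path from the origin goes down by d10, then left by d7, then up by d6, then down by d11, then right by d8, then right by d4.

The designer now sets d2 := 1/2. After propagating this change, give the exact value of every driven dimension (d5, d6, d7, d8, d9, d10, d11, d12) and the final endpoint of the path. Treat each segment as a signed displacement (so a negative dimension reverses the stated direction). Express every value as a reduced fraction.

Apply edit: d2 := 1/2
  d5 = d2/3 - d3 = -11/6
  d6 = d5*5 + d4 - d3 = 29/6
  d7 = d2 + d6 = 16/3
  d8 = d6*4 - d7/2 = 50/3
  d9 = 9 - d2 = 17/2
  d10 = d9 - d7 = 19/6
  d11 = d2*2 = 1
  d12 = d5 - d4 = -107/6
Walk from origin (0, 0):
  seg 1: down by d10 = 19/6 → (0, -19/6)
  seg 2: left by d7 = 16/3 → (-16/3, -19/6)
  seg 3: up by d6 = 29/6 → (-16/3, 5/3)
  seg 4: down by d11 = 1 → (-16/3, 2/3)
  seg 5: right by d8 = 50/3 → (34/3, 2/3)
  seg 6: right by d4 = 16 → (82/3, 2/3)

d5 = -11/6
d6 = 29/6
d7 = 16/3
d8 = 50/3
d9 = 17/2
d10 = 19/6
d11 = 1
d12 = -107/6
endpoint = (82/3, 2/3)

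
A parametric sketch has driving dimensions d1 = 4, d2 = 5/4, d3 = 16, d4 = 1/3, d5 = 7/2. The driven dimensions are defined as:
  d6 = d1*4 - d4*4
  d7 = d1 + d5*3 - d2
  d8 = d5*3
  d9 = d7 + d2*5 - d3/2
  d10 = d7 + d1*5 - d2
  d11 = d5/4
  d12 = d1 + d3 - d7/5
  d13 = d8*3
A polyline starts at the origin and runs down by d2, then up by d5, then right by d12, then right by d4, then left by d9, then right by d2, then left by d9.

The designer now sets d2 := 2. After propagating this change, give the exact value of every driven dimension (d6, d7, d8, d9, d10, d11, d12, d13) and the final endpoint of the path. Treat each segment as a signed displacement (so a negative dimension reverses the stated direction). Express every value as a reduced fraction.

Apply edit: d2 := 2
  d6 = d1*4 - d4*4 = 44/3
  d7 = d1 + d5*3 - d2 = 25/2
  d8 = d5*3 = 21/2
  d9 = d7 + d2*5 - d3/2 = 29/2
  d10 = d7 + d1*5 - d2 = 61/2
  d11 = d5/4 = 7/8
  d12 = d1 + d3 - d7/5 = 35/2
  d13 = d8*3 = 63/2
Walk from origin (0, 0):
  seg 1: down by d2 = 2 → (0, -2)
  seg 2: up by d5 = 7/2 → (0, 3/2)
  seg 3: right by d12 = 35/2 → (35/2, 3/2)
  seg 4: right by d4 = 1/3 → (107/6, 3/2)
  seg 5: left by d9 = 29/2 → (10/3, 3/2)
  seg 6: right by d2 = 2 → (16/3, 3/2)
  seg 7: left by d9 = 29/2 → (-55/6, 3/2)

d6 = 44/3
d7 = 25/2
d8 = 21/2
d9 = 29/2
d10 = 61/2
d11 = 7/8
d12 = 35/2
d13 = 63/2
endpoint = (-55/6, 3/2)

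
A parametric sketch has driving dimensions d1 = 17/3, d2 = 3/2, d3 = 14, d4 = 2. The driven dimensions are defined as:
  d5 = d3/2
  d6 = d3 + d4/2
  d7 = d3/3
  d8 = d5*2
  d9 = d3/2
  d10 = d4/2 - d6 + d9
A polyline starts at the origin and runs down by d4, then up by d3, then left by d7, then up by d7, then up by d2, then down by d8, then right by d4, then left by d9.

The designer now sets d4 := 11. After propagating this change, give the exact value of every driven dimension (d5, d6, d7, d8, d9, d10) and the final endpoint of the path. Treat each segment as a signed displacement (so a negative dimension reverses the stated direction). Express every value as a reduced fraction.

Apply edit: d4 := 11
  d5 = d3/2 = 7
  d6 = d3 + d4/2 = 39/2
  d7 = d3/3 = 14/3
  d8 = d5*2 = 14
  d9 = d3/2 = 7
  d10 = d4/2 - d6 + d9 = -7
Walk from origin (0, 0):
  seg 1: down by d4 = 11 → (0, -11)
  seg 2: up by d3 = 14 → (0, 3)
  seg 3: left by d7 = 14/3 → (-14/3, 3)
  seg 4: up by d7 = 14/3 → (-14/3, 23/3)
  seg 5: up by d2 = 3/2 → (-14/3, 55/6)
  seg 6: down by d8 = 14 → (-14/3, -29/6)
  seg 7: right by d4 = 11 → (19/3, -29/6)
  seg 8: left by d9 = 7 → (-2/3, -29/6)

d5 = 7
d6 = 39/2
d7 = 14/3
d8 = 14
d9 = 7
d10 = -7
endpoint = (-2/3, -29/6)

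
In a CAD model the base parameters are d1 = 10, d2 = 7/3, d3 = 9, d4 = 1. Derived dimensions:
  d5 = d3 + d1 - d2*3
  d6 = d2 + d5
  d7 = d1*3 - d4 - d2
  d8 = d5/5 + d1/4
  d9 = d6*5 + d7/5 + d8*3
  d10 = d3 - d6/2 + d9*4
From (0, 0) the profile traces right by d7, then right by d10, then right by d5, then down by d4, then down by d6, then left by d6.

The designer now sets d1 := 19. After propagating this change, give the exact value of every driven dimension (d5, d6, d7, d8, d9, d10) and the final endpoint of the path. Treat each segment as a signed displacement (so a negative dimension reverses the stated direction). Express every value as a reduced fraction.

d5 = 21
d6 = 70/3
d7 = 161/3
d8 = 179/20
d9 = 617/4
d10 = 1843/3
endpoint = (1997/3, -73/3)

Apply edit: d1 := 19
  d5 = d3 + d1 - d2*3 = 21
  d6 = d2 + d5 = 70/3
  d7 = d1*3 - d4 - d2 = 161/3
  d8 = d5/5 + d1/4 = 179/20
  d9 = d6*5 + d7/5 + d8*3 = 617/4
  d10 = d3 - d6/2 + d9*4 = 1843/3
Walk from origin (0, 0):
  seg 1: right by d7 = 161/3 → (161/3, 0)
  seg 2: right by d10 = 1843/3 → (668, 0)
  seg 3: right by d5 = 21 → (689, 0)
  seg 4: down by d4 = 1 → (689, -1)
  seg 5: down by d6 = 70/3 → (689, -73/3)
  seg 6: left by d6 = 70/3 → (1997/3, -73/3)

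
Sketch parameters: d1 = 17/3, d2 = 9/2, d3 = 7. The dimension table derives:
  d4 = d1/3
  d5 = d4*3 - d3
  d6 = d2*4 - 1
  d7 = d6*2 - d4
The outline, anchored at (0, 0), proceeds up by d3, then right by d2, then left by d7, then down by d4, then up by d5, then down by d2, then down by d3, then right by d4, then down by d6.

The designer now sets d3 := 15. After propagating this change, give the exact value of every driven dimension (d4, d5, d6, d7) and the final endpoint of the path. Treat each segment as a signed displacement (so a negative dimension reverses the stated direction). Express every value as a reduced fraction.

Apply edit: d3 := 15
  d4 = d1/3 = 17/9
  d5 = d4*3 - d3 = -28/3
  d6 = d2*4 - 1 = 17
  d7 = d6*2 - d4 = 289/9
Walk from origin (0, 0):
  seg 1: up by d3 = 15 → (0, 15)
  seg 2: right by d2 = 9/2 → (9/2, 15)
  seg 3: left by d7 = 289/9 → (-497/18, 15)
  seg 4: down by d4 = 17/9 → (-497/18, 118/9)
  seg 5: up by d5 = -28/3 → (-497/18, 34/9)
  seg 6: down by d2 = 9/2 → (-497/18, -13/18)
  seg 7: down by d3 = 15 → (-497/18, -283/18)
  seg 8: right by d4 = 17/9 → (-463/18, -283/18)
  seg 9: down by d6 = 17 → (-463/18, -589/18)

d4 = 17/9
d5 = -28/3
d6 = 17
d7 = 289/9
endpoint = (-463/18, -589/18)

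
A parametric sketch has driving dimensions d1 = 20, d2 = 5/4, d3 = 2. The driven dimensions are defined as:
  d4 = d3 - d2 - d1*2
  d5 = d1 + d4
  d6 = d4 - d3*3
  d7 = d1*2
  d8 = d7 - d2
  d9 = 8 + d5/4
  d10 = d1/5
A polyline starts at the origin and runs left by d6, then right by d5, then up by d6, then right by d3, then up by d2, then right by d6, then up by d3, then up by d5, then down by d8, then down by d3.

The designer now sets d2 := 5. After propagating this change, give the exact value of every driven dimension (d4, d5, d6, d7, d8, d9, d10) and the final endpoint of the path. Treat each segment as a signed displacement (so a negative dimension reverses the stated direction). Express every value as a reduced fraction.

d4 = -43
d5 = -23
d6 = -49
d7 = 40
d8 = 35
d9 = 9/4
d10 = 4
endpoint = (-21, -102)

Apply edit: d2 := 5
  d4 = d3 - d2 - d1*2 = -43
  d5 = d1 + d4 = -23
  d6 = d4 - d3*3 = -49
  d7 = d1*2 = 40
  d8 = d7 - d2 = 35
  d9 = 8 + d5/4 = 9/4
  d10 = d1/5 = 4
Walk from origin (0, 0):
  seg 1: left by d6 = -49 → (49, 0)
  seg 2: right by d5 = -23 → (26, 0)
  seg 3: up by d6 = -49 → (26, -49)
  seg 4: right by d3 = 2 → (28, -49)
  seg 5: up by d2 = 5 → (28, -44)
  seg 6: right by d6 = -49 → (-21, -44)
  seg 7: up by d3 = 2 → (-21, -42)
  seg 8: up by d5 = -23 → (-21, -65)
  seg 9: down by d8 = 35 → (-21, -100)
  seg 10: down by d3 = 2 → (-21, -102)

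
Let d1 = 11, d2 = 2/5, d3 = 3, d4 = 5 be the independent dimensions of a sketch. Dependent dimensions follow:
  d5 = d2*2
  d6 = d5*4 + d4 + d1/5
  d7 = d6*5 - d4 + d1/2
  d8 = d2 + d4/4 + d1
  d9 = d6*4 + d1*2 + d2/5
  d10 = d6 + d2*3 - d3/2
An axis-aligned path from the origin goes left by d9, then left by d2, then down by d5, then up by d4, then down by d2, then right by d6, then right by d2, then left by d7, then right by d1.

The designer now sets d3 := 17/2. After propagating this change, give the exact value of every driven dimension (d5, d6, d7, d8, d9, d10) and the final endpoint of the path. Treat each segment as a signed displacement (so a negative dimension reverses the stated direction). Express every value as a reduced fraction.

Apply edit: d3 := 17/2
  d5 = d2*2 = 4/5
  d6 = d5*4 + d4 + d1/5 = 52/5
  d7 = d6*5 - d4 + d1/2 = 105/2
  d8 = d2 + d4/4 + d1 = 253/20
  d9 = d6*4 + d1*2 + d2/5 = 1592/25
  d10 = d6 + d2*3 - d3/2 = 147/20
Walk from origin (0, 0):
  seg 1: left by d9 = 1592/25 → (-1592/25, 0)
  seg 2: left by d2 = 2/5 → (-1602/25, 0)
  seg 3: down by d5 = 4/5 → (-1602/25, -4/5)
  seg 4: up by d4 = 5 → (-1602/25, 21/5)
  seg 5: down by d2 = 2/5 → (-1602/25, 19/5)
  seg 6: right by d6 = 52/5 → (-1342/25, 19/5)
  seg 7: right by d2 = 2/5 → (-1332/25, 19/5)
  seg 8: left by d7 = 105/2 → (-5289/50, 19/5)
  seg 9: right by d1 = 11 → (-4739/50, 19/5)

d5 = 4/5
d6 = 52/5
d7 = 105/2
d8 = 253/20
d9 = 1592/25
d10 = 147/20
endpoint = (-4739/50, 19/5)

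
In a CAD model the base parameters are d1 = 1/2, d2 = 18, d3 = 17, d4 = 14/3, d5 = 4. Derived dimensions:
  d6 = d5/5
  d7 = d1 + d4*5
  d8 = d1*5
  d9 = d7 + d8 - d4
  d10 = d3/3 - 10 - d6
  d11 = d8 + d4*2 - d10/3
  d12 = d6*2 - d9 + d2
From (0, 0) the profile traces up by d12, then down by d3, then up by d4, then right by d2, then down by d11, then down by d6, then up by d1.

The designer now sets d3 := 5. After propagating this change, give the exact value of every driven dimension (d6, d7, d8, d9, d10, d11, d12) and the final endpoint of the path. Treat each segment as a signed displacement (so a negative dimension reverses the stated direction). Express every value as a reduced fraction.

d6 = 4/5
d7 = 143/6
d8 = 5/2
d9 = 65/3
d10 = -137/15
d11 = 1339/90
d12 = -31/15
endpoint = (18, -791/45)

Apply edit: d3 := 5
  d6 = d5/5 = 4/5
  d7 = d1 + d4*5 = 143/6
  d8 = d1*5 = 5/2
  d9 = d7 + d8 - d4 = 65/3
  d10 = d3/3 - 10 - d6 = -137/15
  d11 = d8 + d4*2 - d10/3 = 1339/90
  d12 = d6*2 - d9 + d2 = -31/15
Walk from origin (0, 0):
  seg 1: up by d12 = -31/15 → (0, -31/15)
  seg 2: down by d3 = 5 → (0, -106/15)
  seg 3: up by d4 = 14/3 → (0, -12/5)
  seg 4: right by d2 = 18 → (18, -12/5)
  seg 5: down by d11 = 1339/90 → (18, -311/18)
  seg 6: down by d6 = 4/5 → (18, -1627/90)
  seg 7: up by d1 = 1/2 → (18, -791/45)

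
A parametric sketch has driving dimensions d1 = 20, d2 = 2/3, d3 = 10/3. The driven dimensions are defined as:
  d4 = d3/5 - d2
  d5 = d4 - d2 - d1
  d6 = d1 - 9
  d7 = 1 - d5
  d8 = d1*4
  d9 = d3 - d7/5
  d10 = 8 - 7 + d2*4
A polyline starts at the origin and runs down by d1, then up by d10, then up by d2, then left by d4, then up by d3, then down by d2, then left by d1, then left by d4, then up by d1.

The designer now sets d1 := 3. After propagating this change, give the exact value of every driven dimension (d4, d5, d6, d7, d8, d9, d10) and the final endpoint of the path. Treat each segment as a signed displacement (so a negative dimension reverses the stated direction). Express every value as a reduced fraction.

d4 = 0
d5 = -11/3
d6 = -6
d7 = 14/3
d8 = 12
d9 = 12/5
d10 = 11/3
endpoint = (-3, 7)

Apply edit: d1 := 3
  d4 = d3/5 - d2 = 0
  d5 = d4 - d2 - d1 = -11/3
  d6 = d1 - 9 = -6
  d7 = 1 - d5 = 14/3
  d8 = d1*4 = 12
  d9 = d3 - d7/5 = 12/5
  d10 = 8 - 7 + d2*4 = 11/3
Walk from origin (0, 0):
  seg 1: down by d1 = 3 → (0, -3)
  seg 2: up by d10 = 11/3 → (0, 2/3)
  seg 3: up by d2 = 2/3 → (0, 4/3)
  seg 4: left by d4 = 0 → (0, 4/3)
  seg 5: up by d3 = 10/3 → (0, 14/3)
  seg 6: down by d2 = 2/3 → (0, 4)
  seg 7: left by d1 = 3 → (-3, 4)
  seg 8: left by d4 = 0 → (-3, 4)
  seg 9: up by d1 = 3 → (-3, 7)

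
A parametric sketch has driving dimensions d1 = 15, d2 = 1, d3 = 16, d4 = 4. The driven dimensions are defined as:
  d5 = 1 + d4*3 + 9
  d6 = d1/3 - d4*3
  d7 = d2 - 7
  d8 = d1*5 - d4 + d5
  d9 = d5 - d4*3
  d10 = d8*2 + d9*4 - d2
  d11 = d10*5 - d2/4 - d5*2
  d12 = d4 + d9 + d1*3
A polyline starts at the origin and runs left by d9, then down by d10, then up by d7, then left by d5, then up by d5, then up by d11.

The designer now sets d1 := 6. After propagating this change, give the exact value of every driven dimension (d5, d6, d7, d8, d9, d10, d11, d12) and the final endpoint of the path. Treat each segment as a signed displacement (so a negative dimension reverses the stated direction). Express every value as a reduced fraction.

Apply edit: d1 := 6
  d5 = 1 + d4*3 + 9 = 22
  d6 = d1/3 - d4*3 = -10
  d7 = d2 - 7 = -6
  d8 = d1*5 - d4 + d5 = 48
  d9 = d5 - d4*3 = 10
  d10 = d8*2 + d9*4 - d2 = 135
  d11 = d10*5 - d2/4 - d5*2 = 2523/4
  d12 = d4 + d9 + d1*3 = 32
Walk from origin (0, 0):
  seg 1: left by d9 = 10 → (-10, 0)
  seg 2: down by d10 = 135 → (-10, -135)
  seg 3: up by d7 = -6 → (-10, -141)
  seg 4: left by d5 = 22 → (-32, -141)
  seg 5: up by d5 = 22 → (-32, -119)
  seg 6: up by d11 = 2523/4 → (-32, 2047/4)

d5 = 22
d6 = -10
d7 = -6
d8 = 48
d9 = 10
d10 = 135
d11 = 2523/4
d12 = 32
endpoint = (-32, 2047/4)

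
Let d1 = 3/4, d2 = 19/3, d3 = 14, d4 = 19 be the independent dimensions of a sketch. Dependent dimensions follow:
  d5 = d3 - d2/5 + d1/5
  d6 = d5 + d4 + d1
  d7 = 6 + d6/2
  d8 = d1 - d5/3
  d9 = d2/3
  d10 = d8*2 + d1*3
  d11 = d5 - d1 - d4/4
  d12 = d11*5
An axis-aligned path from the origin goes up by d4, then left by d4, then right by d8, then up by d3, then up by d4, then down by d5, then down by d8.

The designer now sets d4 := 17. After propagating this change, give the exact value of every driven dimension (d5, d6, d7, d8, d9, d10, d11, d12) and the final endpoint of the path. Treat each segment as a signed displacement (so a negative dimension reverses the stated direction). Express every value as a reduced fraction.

Apply edit: d4 := 17
  d5 = d3 - d2/5 + d1/5 = 773/60
  d6 = d5 + d4 + d1 = 919/30
  d7 = 6 + d6/2 = 1279/60
  d8 = d1 - d5/3 = -319/90
  d9 = d2/3 = 19/9
  d10 = d8*2 + d1*3 = -871/180
  d11 = d5 - d1 - d4/4 = 473/60
  d12 = d11*5 = 473/12
Walk from origin (0, 0):
  seg 1: up by d4 = 17 → (0, 17)
  seg 2: left by d4 = 17 → (-17, 17)
  seg 3: right by d8 = -319/90 → (-1849/90, 17)
  seg 4: up by d3 = 14 → (-1849/90, 31)
  seg 5: up by d4 = 17 → (-1849/90, 48)
  seg 6: down by d5 = 773/60 → (-1849/90, 2107/60)
  seg 7: down by d8 = -319/90 → (-1849/90, 6959/180)

d5 = 773/60
d6 = 919/30
d7 = 1279/60
d8 = -319/90
d9 = 19/9
d10 = -871/180
d11 = 473/60
d12 = 473/12
endpoint = (-1849/90, 6959/180)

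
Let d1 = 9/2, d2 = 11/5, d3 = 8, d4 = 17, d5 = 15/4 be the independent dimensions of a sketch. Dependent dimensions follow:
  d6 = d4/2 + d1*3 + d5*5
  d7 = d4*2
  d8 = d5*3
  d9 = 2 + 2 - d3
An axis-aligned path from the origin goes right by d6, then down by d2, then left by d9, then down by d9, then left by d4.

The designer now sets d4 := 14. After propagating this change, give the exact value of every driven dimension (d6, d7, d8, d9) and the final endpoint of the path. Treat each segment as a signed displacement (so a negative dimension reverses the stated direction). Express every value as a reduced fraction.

d6 = 157/4
d7 = 28
d8 = 45/4
d9 = -4
endpoint = (117/4, 9/5)

Apply edit: d4 := 14
  d6 = d4/2 + d1*3 + d5*5 = 157/4
  d7 = d4*2 = 28
  d8 = d5*3 = 45/4
  d9 = 2 + 2 - d3 = -4
Walk from origin (0, 0):
  seg 1: right by d6 = 157/4 → (157/4, 0)
  seg 2: down by d2 = 11/5 → (157/4, -11/5)
  seg 3: left by d9 = -4 → (173/4, -11/5)
  seg 4: down by d9 = -4 → (173/4, 9/5)
  seg 5: left by d4 = 14 → (117/4, 9/5)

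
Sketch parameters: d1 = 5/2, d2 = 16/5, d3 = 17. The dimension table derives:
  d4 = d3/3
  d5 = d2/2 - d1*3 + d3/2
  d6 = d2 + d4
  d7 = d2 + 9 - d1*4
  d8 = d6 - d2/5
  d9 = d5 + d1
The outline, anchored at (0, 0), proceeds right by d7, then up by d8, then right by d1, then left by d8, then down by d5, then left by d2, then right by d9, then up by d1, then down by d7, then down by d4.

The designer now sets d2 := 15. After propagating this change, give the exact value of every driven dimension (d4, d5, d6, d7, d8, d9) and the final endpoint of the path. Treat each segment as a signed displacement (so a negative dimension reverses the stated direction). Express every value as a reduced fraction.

Apply edit: d2 := 15
  d4 = d3/3 = 17/3
  d5 = d2/2 - d1*3 + d3/2 = 17/2
  d6 = d2 + d4 = 62/3
  d7 = d2 + 9 - d1*4 = 14
  d8 = d6 - d2/5 = 53/3
  d9 = d5 + d1 = 11
Walk from origin (0, 0):
  seg 1: right by d7 = 14 → (14, 0)
  seg 2: up by d8 = 53/3 → (14, 53/3)
  seg 3: right by d1 = 5/2 → (33/2, 53/3)
  seg 4: left by d8 = 53/3 → (-7/6, 53/3)
  seg 5: down by d5 = 17/2 → (-7/6, 55/6)
  seg 6: left by d2 = 15 → (-97/6, 55/6)
  seg 7: right by d9 = 11 → (-31/6, 55/6)
  seg 8: up by d1 = 5/2 → (-31/6, 35/3)
  seg 9: down by d7 = 14 → (-31/6, -7/3)
  seg 10: down by d4 = 17/3 → (-31/6, -8)

d4 = 17/3
d5 = 17/2
d6 = 62/3
d7 = 14
d8 = 53/3
d9 = 11
endpoint = (-31/6, -8)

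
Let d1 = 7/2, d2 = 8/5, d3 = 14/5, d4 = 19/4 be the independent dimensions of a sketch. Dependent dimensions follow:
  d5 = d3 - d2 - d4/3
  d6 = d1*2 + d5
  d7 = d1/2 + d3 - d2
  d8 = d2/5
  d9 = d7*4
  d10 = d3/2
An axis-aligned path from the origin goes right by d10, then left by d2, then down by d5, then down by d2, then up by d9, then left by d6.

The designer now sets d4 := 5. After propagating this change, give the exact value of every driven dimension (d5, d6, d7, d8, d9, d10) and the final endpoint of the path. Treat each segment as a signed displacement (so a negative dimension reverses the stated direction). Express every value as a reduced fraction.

Apply edit: d4 := 5
  d5 = d3 - d2 - d4/3 = -7/15
  d6 = d1*2 + d5 = 98/15
  d7 = d1/2 + d3 - d2 = 59/20
  d8 = d2/5 = 8/25
  d9 = d7*4 = 59/5
  d10 = d3/2 = 7/5
Walk from origin (0, 0):
  seg 1: right by d10 = 7/5 → (7/5, 0)
  seg 2: left by d2 = 8/5 → (-1/5, 0)
  seg 3: down by d5 = -7/15 → (-1/5, 7/15)
  seg 4: down by d2 = 8/5 → (-1/5, -17/15)
  seg 5: up by d9 = 59/5 → (-1/5, 32/3)
  seg 6: left by d6 = 98/15 → (-101/15, 32/3)

d5 = -7/15
d6 = 98/15
d7 = 59/20
d8 = 8/25
d9 = 59/5
d10 = 7/5
endpoint = (-101/15, 32/3)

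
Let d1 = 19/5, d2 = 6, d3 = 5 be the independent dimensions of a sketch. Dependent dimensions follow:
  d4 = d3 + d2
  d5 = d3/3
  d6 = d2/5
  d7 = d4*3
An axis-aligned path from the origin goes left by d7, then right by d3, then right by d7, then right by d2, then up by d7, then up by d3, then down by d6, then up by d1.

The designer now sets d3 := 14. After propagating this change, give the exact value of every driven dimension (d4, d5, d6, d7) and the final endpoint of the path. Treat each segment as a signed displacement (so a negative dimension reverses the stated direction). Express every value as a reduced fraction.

Apply edit: d3 := 14
  d4 = d3 + d2 = 20
  d5 = d3/3 = 14/3
  d6 = d2/5 = 6/5
  d7 = d4*3 = 60
Walk from origin (0, 0):
  seg 1: left by d7 = 60 → (-60, 0)
  seg 2: right by d3 = 14 → (-46, 0)
  seg 3: right by d7 = 60 → (14, 0)
  seg 4: right by d2 = 6 → (20, 0)
  seg 5: up by d7 = 60 → (20, 60)
  seg 6: up by d3 = 14 → (20, 74)
  seg 7: down by d6 = 6/5 → (20, 364/5)
  seg 8: up by d1 = 19/5 → (20, 383/5)

d4 = 20
d5 = 14/3
d6 = 6/5
d7 = 60
endpoint = (20, 383/5)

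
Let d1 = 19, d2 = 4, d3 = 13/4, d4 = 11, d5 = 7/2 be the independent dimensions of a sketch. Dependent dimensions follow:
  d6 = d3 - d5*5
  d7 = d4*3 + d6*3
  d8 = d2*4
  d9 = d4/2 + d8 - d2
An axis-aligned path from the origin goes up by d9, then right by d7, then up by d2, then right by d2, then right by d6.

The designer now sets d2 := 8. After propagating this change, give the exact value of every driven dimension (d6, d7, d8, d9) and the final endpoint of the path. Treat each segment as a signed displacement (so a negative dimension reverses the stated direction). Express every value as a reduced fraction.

Apply edit: d2 := 8
  d6 = d3 - d5*5 = -57/4
  d7 = d4*3 + d6*3 = -39/4
  d8 = d2*4 = 32
  d9 = d4/2 + d8 - d2 = 59/2
Walk from origin (0, 0):
  seg 1: up by d9 = 59/2 → (0, 59/2)
  seg 2: right by d7 = -39/4 → (-39/4, 59/2)
  seg 3: up by d2 = 8 → (-39/4, 75/2)
  seg 4: right by d2 = 8 → (-7/4, 75/2)
  seg 5: right by d6 = -57/4 → (-16, 75/2)

d6 = -57/4
d7 = -39/4
d8 = 32
d9 = 59/2
endpoint = (-16, 75/2)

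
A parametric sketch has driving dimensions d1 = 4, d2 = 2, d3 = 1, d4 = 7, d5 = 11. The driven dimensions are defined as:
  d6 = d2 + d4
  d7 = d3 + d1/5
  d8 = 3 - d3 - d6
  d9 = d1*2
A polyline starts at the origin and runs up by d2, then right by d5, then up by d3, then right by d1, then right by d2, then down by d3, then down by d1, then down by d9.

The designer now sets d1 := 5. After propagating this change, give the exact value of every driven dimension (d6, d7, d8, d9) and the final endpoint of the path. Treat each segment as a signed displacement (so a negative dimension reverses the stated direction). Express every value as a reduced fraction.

Apply edit: d1 := 5
  d6 = d2 + d4 = 9
  d7 = d3 + d1/5 = 2
  d8 = 3 - d3 - d6 = -7
  d9 = d1*2 = 10
Walk from origin (0, 0):
  seg 1: up by d2 = 2 → (0, 2)
  seg 2: right by d5 = 11 → (11, 2)
  seg 3: up by d3 = 1 → (11, 3)
  seg 4: right by d1 = 5 → (16, 3)
  seg 5: right by d2 = 2 → (18, 3)
  seg 6: down by d3 = 1 → (18, 2)
  seg 7: down by d1 = 5 → (18, -3)
  seg 8: down by d9 = 10 → (18, -13)

d6 = 9
d7 = 2
d8 = -7
d9 = 10
endpoint = (18, -13)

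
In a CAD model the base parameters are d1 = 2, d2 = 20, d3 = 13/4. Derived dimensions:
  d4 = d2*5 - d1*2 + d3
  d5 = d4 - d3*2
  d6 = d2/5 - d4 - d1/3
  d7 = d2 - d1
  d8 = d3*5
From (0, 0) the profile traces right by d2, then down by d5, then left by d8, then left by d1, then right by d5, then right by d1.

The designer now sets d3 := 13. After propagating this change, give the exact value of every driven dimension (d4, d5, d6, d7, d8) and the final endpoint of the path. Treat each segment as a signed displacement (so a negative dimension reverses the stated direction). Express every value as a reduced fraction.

d4 = 109
d5 = 83
d6 = -317/3
d7 = 18
d8 = 65
endpoint = (38, -83)

Apply edit: d3 := 13
  d4 = d2*5 - d1*2 + d3 = 109
  d5 = d4 - d3*2 = 83
  d6 = d2/5 - d4 - d1/3 = -317/3
  d7 = d2 - d1 = 18
  d8 = d3*5 = 65
Walk from origin (0, 0):
  seg 1: right by d2 = 20 → (20, 0)
  seg 2: down by d5 = 83 → (20, -83)
  seg 3: left by d8 = 65 → (-45, -83)
  seg 4: left by d1 = 2 → (-47, -83)
  seg 5: right by d5 = 83 → (36, -83)
  seg 6: right by d1 = 2 → (38, -83)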